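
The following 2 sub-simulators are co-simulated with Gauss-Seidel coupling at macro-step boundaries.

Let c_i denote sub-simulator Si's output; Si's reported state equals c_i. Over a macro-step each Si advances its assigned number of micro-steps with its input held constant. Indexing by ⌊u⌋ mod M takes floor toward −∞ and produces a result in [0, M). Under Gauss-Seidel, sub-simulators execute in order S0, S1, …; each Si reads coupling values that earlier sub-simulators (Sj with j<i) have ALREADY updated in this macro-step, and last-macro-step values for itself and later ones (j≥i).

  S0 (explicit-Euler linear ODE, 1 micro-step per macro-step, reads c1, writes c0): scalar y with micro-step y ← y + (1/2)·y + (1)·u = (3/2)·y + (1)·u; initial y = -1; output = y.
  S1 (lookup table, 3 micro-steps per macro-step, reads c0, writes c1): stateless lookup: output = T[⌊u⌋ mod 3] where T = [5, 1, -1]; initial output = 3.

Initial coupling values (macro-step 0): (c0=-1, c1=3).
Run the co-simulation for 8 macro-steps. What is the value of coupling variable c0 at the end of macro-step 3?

macro 1: S0 reads c1=3 → after 1×micro: 3/2; S1 reads c0=3/2 → after 3×micro: 1 ⇒ (c0=3/2, c1=1)
macro 2: S0 reads c1=1 → after 1×micro: 13/4; S1 reads c0=13/4 → after 3×micro: 5 ⇒ (c0=13/4, c1=5)
macro 3: S0 reads c1=5 → after 1×micro: 79/8; S1 reads c0=79/8 → after 3×micro: 5 ⇒ (c0=79/8, c1=5)
macro 4: S0 reads c1=5 → after 1×micro: 317/16; S1 reads c0=317/16 → after 3×micro: 1 ⇒ (c0=317/16, c1=1)
macro 5: S0 reads c1=1 → after 1×micro: 983/32; S1 reads c0=983/32 → after 3×micro: 5 ⇒ (c0=983/32, c1=5)
macro 6: S0 reads c1=5 → after 1×micro: 3269/64; S1 reads c0=3269/64 → after 3×micro: 5 ⇒ (c0=3269/64, c1=5)
macro 7: S0 reads c1=5 → after 1×micro: 10447/128; S1 reads c0=10447/128 → after 3×micro: 5 ⇒ (c0=10447/128, c1=5)
macro 8: S0 reads c1=5 → after 1×micro: 32621/256; S1 reads c0=32621/256 → after 3×micro: 1 ⇒ (c0=32621/256, c1=1)

c0 at macro-step 3 = 79/8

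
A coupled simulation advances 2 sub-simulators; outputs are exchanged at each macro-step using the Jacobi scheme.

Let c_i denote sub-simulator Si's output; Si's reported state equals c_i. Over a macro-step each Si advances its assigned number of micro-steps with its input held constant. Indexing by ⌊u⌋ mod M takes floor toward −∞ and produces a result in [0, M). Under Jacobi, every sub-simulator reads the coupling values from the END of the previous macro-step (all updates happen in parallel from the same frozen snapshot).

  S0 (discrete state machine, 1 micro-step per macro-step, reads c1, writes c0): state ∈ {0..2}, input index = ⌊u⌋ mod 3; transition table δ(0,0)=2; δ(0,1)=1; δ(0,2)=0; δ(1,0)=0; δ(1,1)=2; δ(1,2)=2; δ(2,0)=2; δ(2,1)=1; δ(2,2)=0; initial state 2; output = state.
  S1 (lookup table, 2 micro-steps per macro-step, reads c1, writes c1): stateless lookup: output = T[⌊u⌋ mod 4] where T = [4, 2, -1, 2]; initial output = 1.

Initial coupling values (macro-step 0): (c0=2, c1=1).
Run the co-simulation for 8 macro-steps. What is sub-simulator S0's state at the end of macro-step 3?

S0 state at macro-step 3 = 0

macro 1: S0 reads c1=1 → after 1×micro: 1; S1 reads c1=1 → after 2×micro: 2 ⇒ (c0=1, c1=2)
macro 2: S0 reads c1=2 → after 1×micro: 2; S1 reads c1=2 → after 2×micro: -1 ⇒ (c0=2, c1=-1)
macro 3: S0 reads c1=-1 → after 1×micro: 0; S1 reads c1=-1 → after 2×micro: 2 ⇒ (c0=0, c1=2)
macro 4: S0 reads c1=2 → after 1×micro: 0; S1 reads c1=2 → after 2×micro: -1 ⇒ (c0=0, c1=-1)
macro 5: S0 reads c1=-1 → after 1×micro: 0; S1 reads c1=-1 → after 2×micro: 2 ⇒ (c0=0, c1=2)
macro 6: S0 reads c1=2 → after 1×micro: 0; S1 reads c1=2 → after 2×micro: -1 ⇒ (c0=0, c1=-1)
macro 7: S0 reads c1=-1 → after 1×micro: 0; S1 reads c1=-1 → after 2×micro: 2 ⇒ (c0=0, c1=2)
macro 8: S0 reads c1=2 → after 1×micro: 0; S1 reads c1=2 → after 2×micro: -1 ⇒ (c0=0, c1=-1)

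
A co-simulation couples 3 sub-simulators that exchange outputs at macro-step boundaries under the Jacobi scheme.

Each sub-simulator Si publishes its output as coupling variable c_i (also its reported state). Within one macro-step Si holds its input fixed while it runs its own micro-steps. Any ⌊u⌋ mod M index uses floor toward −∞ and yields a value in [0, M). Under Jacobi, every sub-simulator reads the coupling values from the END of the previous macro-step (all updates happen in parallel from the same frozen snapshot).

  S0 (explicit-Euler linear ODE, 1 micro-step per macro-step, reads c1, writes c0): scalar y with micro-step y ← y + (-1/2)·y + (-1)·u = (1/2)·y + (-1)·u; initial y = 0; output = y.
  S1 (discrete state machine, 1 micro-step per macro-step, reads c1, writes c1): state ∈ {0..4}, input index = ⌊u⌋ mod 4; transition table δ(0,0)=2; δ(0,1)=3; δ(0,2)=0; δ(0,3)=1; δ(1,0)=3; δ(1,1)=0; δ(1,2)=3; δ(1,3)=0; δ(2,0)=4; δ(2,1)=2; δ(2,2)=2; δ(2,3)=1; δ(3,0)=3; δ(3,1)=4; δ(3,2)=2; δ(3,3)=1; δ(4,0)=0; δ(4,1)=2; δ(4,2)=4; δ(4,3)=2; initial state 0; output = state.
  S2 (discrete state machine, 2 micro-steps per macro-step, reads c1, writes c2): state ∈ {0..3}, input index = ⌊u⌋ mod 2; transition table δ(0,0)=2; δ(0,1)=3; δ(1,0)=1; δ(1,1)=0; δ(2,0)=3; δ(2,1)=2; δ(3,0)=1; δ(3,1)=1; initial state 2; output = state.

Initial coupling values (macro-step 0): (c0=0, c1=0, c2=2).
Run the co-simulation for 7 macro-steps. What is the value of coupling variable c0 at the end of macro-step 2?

c0 at macro-step 2 = -2

macro 1: S0 reads c1=0 → after 1×micro: 0; S1 reads c1=0 → after 1×micro: 2; S2 reads c1=0 → after 2×micro: 1 ⇒ (c0=0, c1=2, c2=1)
macro 2: S0 reads c1=2 → after 1×micro: -2; S1 reads c1=2 → after 1×micro: 2; S2 reads c1=2 → after 2×micro: 1 ⇒ (c0=-2, c1=2, c2=1)
macro 3: S0 reads c1=2 → after 1×micro: -3; S1 reads c1=2 → after 1×micro: 2; S2 reads c1=2 → after 2×micro: 1 ⇒ (c0=-3, c1=2, c2=1)
macro 4: S0 reads c1=2 → after 1×micro: -7/2; S1 reads c1=2 → after 1×micro: 2; S2 reads c1=2 → after 2×micro: 1 ⇒ (c0=-7/2, c1=2, c2=1)
macro 5: S0 reads c1=2 → after 1×micro: -15/4; S1 reads c1=2 → after 1×micro: 2; S2 reads c1=2 → after 2×micro: 1 ⇒ (c0=-15/4, c1=2, c2=1)
macro 6: S0 reads c1=2 → after 1×micro: -31/8; S1 reads c1=2 → after 1×micro: 2; S2 reads c1=2 → after 2×micro: 1 ⇒ (c0=-31/8, c1=2, c2=1)
macro 7: S0 reads c1=2 → after 1×micro: -63/16; S1 reads c1=2 → after 1×micro: 2; S2 reads c1=2 → after 2×micro: 1 ⇒ (c0=-63/16, c1=2, c2=1)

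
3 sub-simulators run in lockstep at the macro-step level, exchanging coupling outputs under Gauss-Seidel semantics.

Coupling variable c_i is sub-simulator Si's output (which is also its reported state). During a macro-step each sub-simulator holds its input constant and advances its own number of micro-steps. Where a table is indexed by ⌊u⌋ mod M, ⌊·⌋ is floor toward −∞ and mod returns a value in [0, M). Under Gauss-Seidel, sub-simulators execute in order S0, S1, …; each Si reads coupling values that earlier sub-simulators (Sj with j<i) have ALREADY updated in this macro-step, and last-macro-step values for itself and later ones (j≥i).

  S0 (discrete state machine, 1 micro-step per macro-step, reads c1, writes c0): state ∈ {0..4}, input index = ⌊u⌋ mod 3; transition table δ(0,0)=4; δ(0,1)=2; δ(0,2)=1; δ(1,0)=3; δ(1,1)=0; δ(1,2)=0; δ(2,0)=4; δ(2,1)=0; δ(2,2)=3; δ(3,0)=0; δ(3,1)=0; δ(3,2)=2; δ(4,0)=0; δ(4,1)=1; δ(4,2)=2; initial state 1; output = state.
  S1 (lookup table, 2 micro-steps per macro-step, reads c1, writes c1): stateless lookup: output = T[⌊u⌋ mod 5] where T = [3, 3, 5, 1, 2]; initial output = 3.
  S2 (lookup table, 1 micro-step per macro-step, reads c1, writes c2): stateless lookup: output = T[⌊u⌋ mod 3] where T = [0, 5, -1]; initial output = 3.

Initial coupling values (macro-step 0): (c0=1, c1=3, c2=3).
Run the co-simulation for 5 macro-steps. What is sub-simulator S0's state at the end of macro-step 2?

S0 state at macro-step 2 = 0

macro 1: S0 reads c1=3 → after 1×micro: 3; S1 reads c1=3 → after 2×micro: 1; S2 reads c1=1 → after 1×micro: 5 ⇒ (c0=3, c1=1, c2=5)
macro 2: S0 reads c1=1 → after 1×micro: 0; S1 reads c1=1 → after 2×micro: 3; S2 reads c1=3 → after 1×micro: 0 ⇒ (c0=0, c1=3, c2=0)
macro 3: S0 reads c1=3 → after 1×micro: 4; S1 reads c1=3 → after 2×micro: 1; S2 reads c1=1 → after 1×micro: 5 ⇒ (c0=4, c1=1, c2=5)
macro 4: S0 reads c1=1 → after 1×micro: 1; S1 reads c1=1 → after 2×micro: 3; S2 reads c1=3 → after 1×micro: 0 ⇒ (c0=1, c1=3, c2=0)
macro 5: S0 reads c1=3 → after 1×micro: 3; S1 reads c1=3 → after 2×micro: 1; S2 reads c1=1 → after 1×micro: 5 ⇒ (c0=3, c1=1, c2=5)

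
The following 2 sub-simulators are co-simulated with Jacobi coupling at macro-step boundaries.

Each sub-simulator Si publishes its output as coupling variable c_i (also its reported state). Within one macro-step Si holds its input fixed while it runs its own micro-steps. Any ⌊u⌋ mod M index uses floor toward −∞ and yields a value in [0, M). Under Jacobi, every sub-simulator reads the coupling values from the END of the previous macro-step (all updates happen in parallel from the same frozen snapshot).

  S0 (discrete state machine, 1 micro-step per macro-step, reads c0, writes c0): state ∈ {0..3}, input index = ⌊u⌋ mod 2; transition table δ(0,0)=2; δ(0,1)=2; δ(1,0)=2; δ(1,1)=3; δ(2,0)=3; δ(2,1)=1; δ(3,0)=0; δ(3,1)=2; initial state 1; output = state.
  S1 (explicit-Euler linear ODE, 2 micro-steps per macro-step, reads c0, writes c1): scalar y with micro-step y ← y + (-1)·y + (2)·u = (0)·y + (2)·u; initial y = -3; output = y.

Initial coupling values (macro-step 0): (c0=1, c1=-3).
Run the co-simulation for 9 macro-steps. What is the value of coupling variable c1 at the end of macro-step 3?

macro 1: S0 reads c0=1 → after 1×micro: 3; S1 reads c0=1 → after 2×micro: 2 ⇒ (c0=3, c1=2)
macro 2: S0 reads c0=3 → after 1×micro: 2; S1 reads c0=3 → after 2×micro: 6 ⇒ (c0=2, c1=6)
macro 3: S0 reads c0=2 → after 1×micro: 3; S1 reads c0=2 → after 2×micro: 4 ⇒ (c0=3, c1=4)
macro 4: S0 reads c0=3 → after 1×micro: 2; S1 reads c0=3 → after 2×micro: 6 ⇒ (c0=2, c1=6)
macro 5: S0 reads c0=2 → after 1×micro: 3; S1 reads c0=2 → after 2×micro: 4 ⇒ (c0=3, c1=4)
macro 6: S0 reads c0=3 → after 1×micro: 2; S1 reads c0=3 → after 2×micro: 6 ⇒ (c0=2, c1=6)
macro 7: S0 reads c0=2 → after 1×micro: 3; S1 reads c0=2 → after 2×micro: 4 ⇒ (c0=3, c1=4)
macro 8: S0 reads c0=3 → after 1×micro: 2; S1 reads c0=3 → after 2×micro: 6 ⇒ (c0=2, c1=6)
macro 9: S0 reads c0=2 → after 1×micro: 3; S1 reads c0=2 → after 2×micro: 4 ⇒ (c0=3, c1=4)

c1 at macro-step 3 = 4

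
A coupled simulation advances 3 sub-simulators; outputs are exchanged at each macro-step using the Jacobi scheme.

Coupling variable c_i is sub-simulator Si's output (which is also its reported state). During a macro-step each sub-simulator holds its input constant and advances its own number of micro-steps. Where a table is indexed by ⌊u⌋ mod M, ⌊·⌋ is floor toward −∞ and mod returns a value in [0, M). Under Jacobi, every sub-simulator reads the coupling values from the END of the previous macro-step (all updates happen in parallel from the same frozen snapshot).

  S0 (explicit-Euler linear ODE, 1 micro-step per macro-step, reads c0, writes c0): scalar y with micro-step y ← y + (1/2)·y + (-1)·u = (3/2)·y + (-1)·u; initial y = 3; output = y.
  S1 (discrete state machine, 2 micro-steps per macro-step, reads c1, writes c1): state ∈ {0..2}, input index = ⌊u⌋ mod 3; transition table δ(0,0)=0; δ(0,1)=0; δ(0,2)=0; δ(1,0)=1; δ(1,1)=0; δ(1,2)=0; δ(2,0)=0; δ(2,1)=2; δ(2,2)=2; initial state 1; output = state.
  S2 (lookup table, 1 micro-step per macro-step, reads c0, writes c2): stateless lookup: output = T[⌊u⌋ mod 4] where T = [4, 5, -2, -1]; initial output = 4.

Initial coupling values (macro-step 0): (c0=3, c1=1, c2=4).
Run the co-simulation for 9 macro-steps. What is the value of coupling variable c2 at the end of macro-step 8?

c2 at macro-step 8 = 4

macro 1: S0 reads c0=3 → after 1×micro: 3/2; S1 reads c1=1 → after 2×micro: 0; S2 reads c0=3 → after 1×micro: -1 ⇒ (c0=3/2, c1=0, c2=-1)
macro 2: S0 reads c0=3/2 → after 1×micro: 3/4; S1 reads c1=0 → after 2×micro: 0; S2 reads c0=3/2 → after 1×micro: 5 ⇒ (c0=3/4, c1=0, c2=5)
macro 3: S0 reads c0=3/4 → after 1×micro: 3/8; S1 reads c1=0 → after 2×micro: 0; S2 reads c0=3/4 → after 1×micro: 4 ⇒ (c0=3/8, c1=0, c2=4)
macro 4: S0 reads c0=3/8 → after 1×micro: 3/16; S1 reads c1=0 → after 2×micro: 0; S2 reads c0=3/8 → after 1×micro: 4 ⇒ (c0=3/16, c1=0, c2=4)
macro 5: S0 reads c0=3/16 → after 1×micro: 3/32; S1 reads c1=0 → after 2×micro: 0; S2 reads c0=3/16 → after 1×micro: 4 ⇒ (c0=3/32, c1=0, c2=4)
macro 6: S0 reads c0=3/32 → after 1×micro: 3/64; S1 reads c1=0 → after 2×micro: 0; S2 reads c0=3/32 → after 1×micro: 4 ⇒ (c0=3/64, c1=0, c2=4)
macro 7: S0 reads c0=3/64 → after 1×micro: 3/128; S1 reads c1=0 → after 2×micro: 0; S2 reads c0=3/64 → after 1×micro: 4 ⇒ (c0=3/128, c1=0, c2=4)
macro 8: S0 reads c0=3/128 → after 1×micro: 3/256; S1 reads c1=0 → after 2×micro: 0; S2 reads c0=3/128 → after 1×micro: 4 ⇒ (c0=3/256, c1=0, c2=4)
macro 9: S0 reads c0=3/256 → after 1×micro: 3/512; S1 reads c1=0 → after 2×micro: 0; S2 reads c0=3/256 → after 1×micro: 4 ⇒ (c0=3/512, c1=0, c2=4)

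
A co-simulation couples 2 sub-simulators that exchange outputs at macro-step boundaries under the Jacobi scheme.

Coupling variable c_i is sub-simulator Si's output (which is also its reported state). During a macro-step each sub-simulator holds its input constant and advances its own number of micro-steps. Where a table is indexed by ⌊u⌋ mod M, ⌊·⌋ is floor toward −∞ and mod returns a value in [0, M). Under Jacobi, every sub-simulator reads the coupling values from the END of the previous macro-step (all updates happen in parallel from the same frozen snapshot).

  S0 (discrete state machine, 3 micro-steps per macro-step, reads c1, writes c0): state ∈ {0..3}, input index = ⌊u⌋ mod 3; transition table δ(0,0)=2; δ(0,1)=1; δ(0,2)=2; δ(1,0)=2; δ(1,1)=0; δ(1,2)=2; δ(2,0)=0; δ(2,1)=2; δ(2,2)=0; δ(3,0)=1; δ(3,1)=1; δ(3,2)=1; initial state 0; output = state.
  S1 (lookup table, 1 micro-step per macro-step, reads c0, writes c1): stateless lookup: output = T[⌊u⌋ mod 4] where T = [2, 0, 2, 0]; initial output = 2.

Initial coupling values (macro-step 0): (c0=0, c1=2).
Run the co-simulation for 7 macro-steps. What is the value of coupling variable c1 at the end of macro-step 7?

c1 at macro-step 7 = 2

macro 1: S0 reads c1=2 → after 3×micro: 2; S1 reads c0=0 → after 1×micro: 2 ⇒ (c0=2, c1=2)
macro 2: S0 reads c1=2 → after 3×micro: 0; S1 reads c0=2 → after 1×micro: 2 ⇒ (c0=0, c1=2)
macro 3: S0 reads c1=2 → after 3×micro: 2; S1 reads c0=0 → after 1×micro: 2 ⇒ (c0=2, c1=2)
macro 4: S0 reads c1=2 → after 3×micro: 0; S1 reads c0=2 → after 1×micro: 2 ⇒ (c0=0, c1=2)
macro 5: S0 reads c1=2 → after 3×micro: 2; S1 reads c0=0 → after 1×micro: 2 ⇒ (c0=2, c1=2)
macro 6: S0 reads c1=2 → after 3×micro: 0; S1 reads c0=2 → after 1×micro: 2 ⇒ (c0=0, c1=2)
macro 7: S0 reads c1=2 → after 3×micro: 2; S1 reads c0=0 → after 1×micro: 2 ⇒ (c0=2, c1=2)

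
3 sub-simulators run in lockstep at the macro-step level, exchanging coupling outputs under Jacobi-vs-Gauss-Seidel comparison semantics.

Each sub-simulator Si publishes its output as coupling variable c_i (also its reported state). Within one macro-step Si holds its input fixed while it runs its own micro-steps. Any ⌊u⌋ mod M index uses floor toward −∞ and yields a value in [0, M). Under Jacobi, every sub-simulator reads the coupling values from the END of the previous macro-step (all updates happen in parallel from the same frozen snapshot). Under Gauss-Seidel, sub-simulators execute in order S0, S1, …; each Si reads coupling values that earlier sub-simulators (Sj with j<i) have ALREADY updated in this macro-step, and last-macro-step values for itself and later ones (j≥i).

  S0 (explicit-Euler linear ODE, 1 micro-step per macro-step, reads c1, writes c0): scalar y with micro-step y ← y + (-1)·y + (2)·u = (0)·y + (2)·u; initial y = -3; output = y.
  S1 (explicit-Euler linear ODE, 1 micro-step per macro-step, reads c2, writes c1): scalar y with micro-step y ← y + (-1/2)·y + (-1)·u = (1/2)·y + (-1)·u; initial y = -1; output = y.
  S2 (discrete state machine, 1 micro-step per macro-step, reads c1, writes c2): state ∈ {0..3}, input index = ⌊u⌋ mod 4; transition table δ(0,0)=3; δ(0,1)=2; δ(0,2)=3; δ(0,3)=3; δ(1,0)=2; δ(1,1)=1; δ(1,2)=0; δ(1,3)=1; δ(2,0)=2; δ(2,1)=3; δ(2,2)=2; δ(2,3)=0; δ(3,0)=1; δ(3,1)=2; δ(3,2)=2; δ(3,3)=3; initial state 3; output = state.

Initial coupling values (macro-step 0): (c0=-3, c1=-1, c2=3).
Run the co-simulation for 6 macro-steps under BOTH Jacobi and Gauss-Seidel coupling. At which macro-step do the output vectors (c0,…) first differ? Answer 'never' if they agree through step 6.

first divergence at macro-step: 1

[Jacobi] macro 1: S0 reads c1=-1 → after 1×micro: -2; S1 reads c2=3 → after 1×micro: -7/2; S2 reads c1=-1 → after 1×micro: 3 ⇒ (c0=-2, c1=-7/2, c2=3)
[Jacobi] macro 2: S0 reads c1=-7/2 → after 1×micro: -7; S1 reads c2=3 → after 1×micro: -19/4; S2 reads c1=-7/2 → after 1×micro: 1 ⇒ (c0=-7, c1=-19/4, c2=1)
[Jacobi] macro 3: S0 reads c1=-19/4 → after 1×micro: -19/2; S1 reads c2=1 → after 1×micro: -27/8; S2 reads c1=-19/4 → after 1×micro: 1 ⇒ (c0=-19/2, c1=-27/8, c2=1)
[Jacobi] macro 4: S0 reads c1=-27/8 → after 1×micro: -27/4; S1 reads c2=1 → after 1×micro: -43/16; S2 reads c1=-27/8 → after 1×micro: 2 ⇒ (c0=-27/4, c1=-43/16, c2=2)
[Jacobi] macro 5: S0 reads c1=-43/16 → after 1×micro: -43/8; S1 reads c2=2 → after 1×micro: -107/32; S2 reads c1=-43/16 → after 1×micro: 3 ⇒ (c0=-43/8, c1=-107/32, c2=3)
[Jacobi] macro 6: S0 reads c1=-107/32 → after 1×micro: -107/16; S1 reads c2=3 → after 1×micro: -299/64; S2 reads c1=-107/32 → after 1×micro: 1 ⇒ (c0=-107/16, c1=-299/64, c2=1)
[Gauss-Seidel] macro 1: S0 reads c1=-1 → after 1×micro: -2; S1 reads c2=3 → after 1×micro: -7/2; S2 reads c1=-7/2 → after 1×micro: 1 ⇒ (c0=-2, c1=-7/2, c2=1)
[Gauss-Seidel] macro 2: S0 reads c1=-7/2 → after 1×micro: -7; S1 reads c2=1 → after 1×micro: -11/4; S2 reads c1=-11/4 → after 1×micro: 1 ⇒ (c0=-7, c1=-11/4, c2=1)
[Gauss-Seidel] macro 3: S0 reads c1=-11/4 → after 1×micro: -11/2; S1 reads c2=1 → after 1×micro: -19/8; S2 reads c1=-19/8 → after 1×micro: 1 ⇒ (c0=-11/2, c1=-19/8, c2=1)
[Gauss-Seidel] macro 4: S0 reads c1=-19/8 → after 1×micro: -19/4; S1 reads c2=1 → after 1×micro: -35/16; S2 reads c1=-35/16 → after 1×micro: 1 ⇒ (c0=-19/4, c1=-35/16, c2=1)
[Gauss-Seidel] macro 5: S0 reads c1=-35/16 → after 1×micro: -35/8; S1 reads c2=1 → after 1×micro: -67/32; S2 reads c1=-67/32 → after 1×micro: 1 ⇒ (c0=-35/8, c1=-67/32, c2=1)
[Gauss-Seidel] macro 6: S0 reads c1=-67/32 → after 1×micro: -67/16; S1 reads c2=1 → after 1×micro: -131/64; S2 reads c1=-131/64 → after 1×micro: 1 ⇒ (c0=-67/16, c1=-131/64, c2=1)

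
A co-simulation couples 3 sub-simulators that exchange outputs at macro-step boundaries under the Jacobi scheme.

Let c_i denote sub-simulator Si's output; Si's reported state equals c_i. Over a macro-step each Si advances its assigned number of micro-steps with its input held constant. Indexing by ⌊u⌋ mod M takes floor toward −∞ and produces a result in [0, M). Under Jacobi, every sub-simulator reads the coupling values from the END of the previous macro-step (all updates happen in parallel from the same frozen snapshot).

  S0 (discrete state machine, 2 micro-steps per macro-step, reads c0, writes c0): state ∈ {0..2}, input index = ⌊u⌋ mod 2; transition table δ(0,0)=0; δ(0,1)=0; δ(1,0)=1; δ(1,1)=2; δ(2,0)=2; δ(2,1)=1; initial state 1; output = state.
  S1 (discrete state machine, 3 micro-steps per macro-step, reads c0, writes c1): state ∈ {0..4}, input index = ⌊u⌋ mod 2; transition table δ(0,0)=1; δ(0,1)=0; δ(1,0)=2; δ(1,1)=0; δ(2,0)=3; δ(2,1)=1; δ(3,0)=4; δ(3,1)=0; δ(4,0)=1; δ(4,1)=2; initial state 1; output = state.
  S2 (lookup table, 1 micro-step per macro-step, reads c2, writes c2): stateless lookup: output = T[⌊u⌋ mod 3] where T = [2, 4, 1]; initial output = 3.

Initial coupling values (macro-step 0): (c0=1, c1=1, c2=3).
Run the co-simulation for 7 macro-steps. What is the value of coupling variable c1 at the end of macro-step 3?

c1 at macro-step 3 = 0

macro 1: S0 reads c0=1 → after 2×micro: 1; S1 reads c0=1 → after 3×micro: 0; S2 reads c2=3 → after 1×micro: 2 ⇒ (c0=1, c1=0, c2=2)
macro 2: S0 reads c0=1 → after 2×micro: 1; S1 reads c0=1 → after 3×micro: 0; S2 reads c2=2 → after 1×micro: 1 ⇒ (c0=1, c1=0, c2=1)
macro 3: S0 reads c0=1 → after 2×micro: 1; S1 reads c0=1 → after 3×micro: 0; S2 reads c2=1 → after 1×micro: 4 ⇒ (c0=1, c1=0, c2=4)
macro 4: S0 reads c0=1 → after 2×micro: 1; S1 reads c0=1 → after 3×micro: 0; S2 reads c2=4 → after 1×micro: 4 ⇒ (c0=1, c1=0, c2=4)
macro 5: S0 reads c0=1 → after 2×micro: 1; S1 reads c0=1 → after 3×micro: 0; S2 reads c2=4 → after 1×micro: 4 ⇒ (c0=1, c1=0, c2=4)
macro 6: S0 reads c0=1 → after 2×micro: 1; S1 reads c0=1 → after 3×micro: 0; S2 reads c2=4 → after 1×micro: 4 ⇒ (c0=1, c1=0, c2=4)
macro 7: S0 reads c0=1 → after 2×micro: 1; S1 reads c0=1 → after 3×micro: 0; S2 reads c2=4 → after 1×micro: 4 ⇒ (c0=1, c1=0, c2=4)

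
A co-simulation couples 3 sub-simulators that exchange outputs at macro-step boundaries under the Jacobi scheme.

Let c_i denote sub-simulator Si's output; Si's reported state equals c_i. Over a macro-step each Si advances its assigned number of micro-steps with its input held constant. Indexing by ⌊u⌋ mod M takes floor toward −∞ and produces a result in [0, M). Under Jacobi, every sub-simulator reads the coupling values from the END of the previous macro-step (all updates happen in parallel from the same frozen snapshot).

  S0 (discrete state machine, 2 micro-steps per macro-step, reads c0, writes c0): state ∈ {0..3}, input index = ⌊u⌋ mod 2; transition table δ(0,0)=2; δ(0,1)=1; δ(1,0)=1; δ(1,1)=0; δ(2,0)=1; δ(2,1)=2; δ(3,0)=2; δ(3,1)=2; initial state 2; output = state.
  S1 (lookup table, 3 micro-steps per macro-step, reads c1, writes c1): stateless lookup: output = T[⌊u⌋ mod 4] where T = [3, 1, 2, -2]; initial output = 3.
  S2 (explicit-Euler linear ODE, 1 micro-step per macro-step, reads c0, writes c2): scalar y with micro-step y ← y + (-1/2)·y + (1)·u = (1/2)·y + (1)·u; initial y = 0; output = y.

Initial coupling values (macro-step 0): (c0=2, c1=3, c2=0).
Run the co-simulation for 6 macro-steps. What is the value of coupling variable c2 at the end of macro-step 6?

macro 1: S0 reads c0=2 → after 2×micro: 1; S1 reads c1=3 → after 3×micro: -2; S2 reads c0=2 → after 1×micro: 2 ⇒ (c0=1, c1=-2, c2=2)
macro 2: S0 reads c0=1 → after 2×micro: 1; S1 reads c1=-2 → after 3×micro: 2; S2 reads c0=1 → after 1×micro: 2 ⇒ (c0=1, c1=2, c2=2)
macro 3: S0 reads c0=1 → after 2×micro: 1; S1 reads c1=2 → after 3×micro: 2; S2 reads c0=1 → after 1×micro: 2 ⇒ (c0=1, c1=2, c2=2)
macro 4: S0 reads c0=1 → after 2×micro: 1; S1 reads c1=2 → after 3×micro: 2; S2 reads c0=1 → after 1×micro: 2 ⇒ (c0=1, c1=2, c2=2)
macro 5: S0 reads c0=1 → after 2×micro: 1; S1 reads c1=2 → after 3×micro: 2; S2 reads c0=1 → after 1×micro: 2 ⇒ (c0=1, c1=2, c2=2)
macro 6: S0 reads c0=1 → after 2×micro: 1; S1 reads c1=2 → after 3×micro: 2; S2 reads c0=1 → after 1×micro: 2 ⇒ (c0=1, c1=2, c2=2)

c2 at macro-step 6 = 2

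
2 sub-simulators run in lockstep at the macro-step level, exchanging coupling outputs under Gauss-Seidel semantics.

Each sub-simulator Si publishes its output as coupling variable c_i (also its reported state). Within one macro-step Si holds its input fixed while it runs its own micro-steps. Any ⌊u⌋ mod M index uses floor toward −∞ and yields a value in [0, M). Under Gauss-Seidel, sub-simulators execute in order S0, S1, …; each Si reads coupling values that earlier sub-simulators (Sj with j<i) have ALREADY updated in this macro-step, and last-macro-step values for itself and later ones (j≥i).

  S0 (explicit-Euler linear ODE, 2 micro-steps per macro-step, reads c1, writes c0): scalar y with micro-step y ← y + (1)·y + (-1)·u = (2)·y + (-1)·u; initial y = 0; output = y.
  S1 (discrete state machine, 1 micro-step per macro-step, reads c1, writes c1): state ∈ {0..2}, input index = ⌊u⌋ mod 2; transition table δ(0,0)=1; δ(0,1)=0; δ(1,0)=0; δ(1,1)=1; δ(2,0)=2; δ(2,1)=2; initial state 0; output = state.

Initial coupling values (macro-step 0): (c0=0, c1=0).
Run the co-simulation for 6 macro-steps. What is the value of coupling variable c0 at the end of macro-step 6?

c0 at macro-step 6 = -1023

macro 1: S0 reads c1=0 → after 2×micro: 0; S1 reads c1=0 → after 1×micro: 1 ⇒ (c0=0, c1=1)
macro 2: S0 reads c1=1 → after 2×micro: -3; S1 reads c1=1 → after 1×micro: 1 ⇒ (c0=-3, c1=1)
macro 3: S0 reads c1=1 → after 2×micro: -15; S1 reads c1=1 → after 1×micro: 1 ⇒ (c0=-15, c1=1)
macro 4: S0 reads c1=1 → after 2×micro: -63; S1 reads c1=1 → after 1×micro: 1 ⇒ (c0=-63, c1=1)
macro 5: S0 reads c1=1 → after 2×micro: -255; S1 reads c1=1 → after 1×micro: 1 ⇒ (c0=-255, c1=1)
macro 6: S0 reads c1=1 → after 2×micro: -1023; S1 reads c1=1 → after 1×micro: 1 ⇒ (c0=-1023, c1=1)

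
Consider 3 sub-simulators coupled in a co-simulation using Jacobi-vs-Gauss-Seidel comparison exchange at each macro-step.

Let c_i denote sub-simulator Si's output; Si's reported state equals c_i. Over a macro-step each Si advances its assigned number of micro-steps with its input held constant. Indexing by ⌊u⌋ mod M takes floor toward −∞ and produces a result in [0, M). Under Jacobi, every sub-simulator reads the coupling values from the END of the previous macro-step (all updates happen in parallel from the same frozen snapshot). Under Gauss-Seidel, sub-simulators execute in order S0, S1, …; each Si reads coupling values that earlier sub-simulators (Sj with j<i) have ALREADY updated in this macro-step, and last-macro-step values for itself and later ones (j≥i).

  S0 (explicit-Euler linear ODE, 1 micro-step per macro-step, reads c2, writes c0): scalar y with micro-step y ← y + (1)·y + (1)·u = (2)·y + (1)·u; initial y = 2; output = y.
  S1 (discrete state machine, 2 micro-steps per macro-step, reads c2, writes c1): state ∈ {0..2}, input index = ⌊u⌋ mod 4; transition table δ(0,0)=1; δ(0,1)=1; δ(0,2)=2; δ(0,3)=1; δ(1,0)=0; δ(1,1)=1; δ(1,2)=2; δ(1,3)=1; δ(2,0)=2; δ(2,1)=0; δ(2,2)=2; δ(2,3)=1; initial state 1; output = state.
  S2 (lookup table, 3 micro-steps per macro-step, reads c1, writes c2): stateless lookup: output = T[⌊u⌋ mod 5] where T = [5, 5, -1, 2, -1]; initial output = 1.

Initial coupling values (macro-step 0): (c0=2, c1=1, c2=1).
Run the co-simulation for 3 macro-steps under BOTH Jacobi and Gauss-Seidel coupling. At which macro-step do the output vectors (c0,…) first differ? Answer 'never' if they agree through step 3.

first divergence at macro-step: never

[Jacobi] macro 1: S0 reads c2=1 → after 1×micro: 5; S1 reads c2=1 → after 2×micro: 1; S2 reads c1=1 → after 3×micro: 5 ⇒ (c0=5, c1=1, c2=5)
[Jacobi] macro 2: S0 reads c2=5 → after 1×micro: 15; S1 reads c2=5 → after 2×micro: 1; S2 reads c1=1 → after 3×micro: 5 ⇒ (c0=15, c1=1, c2=5)
[Jacobi] macro 3: S0 reads c2=5 → after 1×micro: 35; S1 reads c2=5 → after 2×micro: 1; S2 reads c1=1 → after 3×micro: 5 ⇒ (c0=35, c1=1, c2=5)
[Gauss-Seidel] macro 1: S0 reads c2=1 → after 1×micro: 5; S1 reads c2=1 → after 2×micro: 1; S2 reads c1=1 → after 3×micro: 5 ⇒ (c0=5, c1=1, c2=5)
[Gauss-Seidel] macro 2: S0 reads c2=5 → after 1×micro: 15; S1 reads c2=5 → after 2×micro: 1; S2 reads c1=1 → after 3×micro: 5 ⇒ (c0=15, c1=1, c2=5)
[Gauss-Seidel] macro 3: S0 reads c2=5 → after 1×micro: 35; S1 reads c2=5 → after 2×micro: 1; S2 reads c1=1 → after 3×micro: 5 ⇒ (c0=35, c1=1, c2=5)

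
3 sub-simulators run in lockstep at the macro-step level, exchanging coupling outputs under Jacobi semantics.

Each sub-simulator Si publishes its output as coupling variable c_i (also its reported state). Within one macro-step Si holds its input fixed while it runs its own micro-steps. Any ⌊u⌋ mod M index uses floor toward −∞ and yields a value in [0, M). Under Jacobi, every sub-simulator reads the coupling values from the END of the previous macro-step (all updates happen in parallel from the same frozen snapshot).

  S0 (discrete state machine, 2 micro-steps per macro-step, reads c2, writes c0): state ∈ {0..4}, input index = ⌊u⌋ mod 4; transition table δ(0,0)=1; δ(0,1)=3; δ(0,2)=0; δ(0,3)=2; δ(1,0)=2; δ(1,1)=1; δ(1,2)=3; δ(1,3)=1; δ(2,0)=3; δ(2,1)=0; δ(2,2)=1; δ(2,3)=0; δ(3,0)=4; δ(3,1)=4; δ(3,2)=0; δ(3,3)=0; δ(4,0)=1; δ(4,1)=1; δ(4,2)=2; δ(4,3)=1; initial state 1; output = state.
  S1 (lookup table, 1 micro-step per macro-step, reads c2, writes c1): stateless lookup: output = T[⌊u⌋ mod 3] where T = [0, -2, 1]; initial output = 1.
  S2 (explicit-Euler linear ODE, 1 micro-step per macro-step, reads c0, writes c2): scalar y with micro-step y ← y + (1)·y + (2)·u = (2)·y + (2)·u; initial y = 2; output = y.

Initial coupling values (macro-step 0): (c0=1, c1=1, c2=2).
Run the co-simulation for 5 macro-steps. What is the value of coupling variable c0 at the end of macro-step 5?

macro 1: S0 reads c2=2 → after 2×micro: 0; S1 reads c2=2 → after 1×micro: 1; S2 reads c0=1 → after 1×micro: 6 ⇒ (c0=0, c1=1, c2=6)
macro 2: S0 reads c2=6 → after 2×micro: 0; S1 reads c2=6 → after 1×micro: 0; S2 reads c0=0 → after 1×micro: 12 ⇒ (c0=0, c1=0, c2=12)
macro 3: S0 reads c2=12 → after 2×micro: 2; S1 reads c2=12 → after 1×micro: 0; S2 reads c0=0 → after 1×micro: 24 ⇒ (c0=2, c1=0, c2=24)
macro 4: S0 reads c2=24 → after 2×micro: 4; S1 reads c2=24 → after 1×micro: 0; S2 reads c0=2 → after 1×micro: 52 ⇒ (c0=4, c1=0, c2=52)
macro 5: S0 reads c2=52 → after 2×micro: 2; S1 reads c2=52 → after 1×micro: -2; S2 reads c0=4 → after 1×micro: 112 ⇒ (c0=2, c1=-2, c2=112)

c0 at macro-step 5 = 2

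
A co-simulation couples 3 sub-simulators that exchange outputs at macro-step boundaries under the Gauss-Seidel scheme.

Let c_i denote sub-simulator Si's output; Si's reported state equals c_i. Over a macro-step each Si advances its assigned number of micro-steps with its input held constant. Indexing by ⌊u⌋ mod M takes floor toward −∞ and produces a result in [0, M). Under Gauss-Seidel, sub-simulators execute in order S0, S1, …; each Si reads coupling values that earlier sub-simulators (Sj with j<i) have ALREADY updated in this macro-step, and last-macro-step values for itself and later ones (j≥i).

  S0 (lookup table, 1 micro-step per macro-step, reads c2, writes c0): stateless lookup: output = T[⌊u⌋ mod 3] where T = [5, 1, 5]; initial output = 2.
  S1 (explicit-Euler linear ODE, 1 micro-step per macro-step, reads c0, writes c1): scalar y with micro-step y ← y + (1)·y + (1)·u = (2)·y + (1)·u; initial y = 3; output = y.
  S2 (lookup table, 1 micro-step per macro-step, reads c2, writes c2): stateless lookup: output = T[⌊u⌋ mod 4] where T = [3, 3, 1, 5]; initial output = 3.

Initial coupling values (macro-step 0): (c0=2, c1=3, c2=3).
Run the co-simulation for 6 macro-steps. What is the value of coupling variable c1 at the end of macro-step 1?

macro 1: S0 reads c2=3 → after 1×micro: 5; S1 reads c0=5 → after 1×micro: 11; S2 reads c2=3 → after 1×micro: 5 ⇒ (c0=5, c1=11, c2=5)
macro 2: S0 reads c2=5 → after 1×micro: 5; S1 reads c0=5 → after 1×micro: 27; S2 reads c2=5 → after 1×micro: 3 ⇒ (c0=5, c1=27, c2=3)
macro 3: S0 reads c2=3 → after 1×micro: 5; S1 reads c0=5 → after 1×micro: 59; S2 reads c2=3 → after 1×micro: 5 ⇒ (c0=5, c1=59, c2=5)
macro 4: S0 reads c2=5 → after 1×micro: 5; S1 reads c0=5 → after 1×micro: 123; S2 reads c2=5 → after 1×micro: 3 ⇒ (c0=5, c1=123, c2=3)
macro 5: S0 reads c2=3 → after 1×micro: 5; S1 reads c0=5 → after 1×micro: 251; S2 reads c2=3 → after 1×micro: 5 ⇒ (c0=5, c1=251, c2=5)
macro 6: S0 reads c2=5 → after 1×micro: 5; S1 reads c0=5 → after 1×micro: 507; S2 reads c2=5 → after 1×micro: 3 ⇒ (c0=5, c1=507, c2=3)

c1 at macro-step 1 = 11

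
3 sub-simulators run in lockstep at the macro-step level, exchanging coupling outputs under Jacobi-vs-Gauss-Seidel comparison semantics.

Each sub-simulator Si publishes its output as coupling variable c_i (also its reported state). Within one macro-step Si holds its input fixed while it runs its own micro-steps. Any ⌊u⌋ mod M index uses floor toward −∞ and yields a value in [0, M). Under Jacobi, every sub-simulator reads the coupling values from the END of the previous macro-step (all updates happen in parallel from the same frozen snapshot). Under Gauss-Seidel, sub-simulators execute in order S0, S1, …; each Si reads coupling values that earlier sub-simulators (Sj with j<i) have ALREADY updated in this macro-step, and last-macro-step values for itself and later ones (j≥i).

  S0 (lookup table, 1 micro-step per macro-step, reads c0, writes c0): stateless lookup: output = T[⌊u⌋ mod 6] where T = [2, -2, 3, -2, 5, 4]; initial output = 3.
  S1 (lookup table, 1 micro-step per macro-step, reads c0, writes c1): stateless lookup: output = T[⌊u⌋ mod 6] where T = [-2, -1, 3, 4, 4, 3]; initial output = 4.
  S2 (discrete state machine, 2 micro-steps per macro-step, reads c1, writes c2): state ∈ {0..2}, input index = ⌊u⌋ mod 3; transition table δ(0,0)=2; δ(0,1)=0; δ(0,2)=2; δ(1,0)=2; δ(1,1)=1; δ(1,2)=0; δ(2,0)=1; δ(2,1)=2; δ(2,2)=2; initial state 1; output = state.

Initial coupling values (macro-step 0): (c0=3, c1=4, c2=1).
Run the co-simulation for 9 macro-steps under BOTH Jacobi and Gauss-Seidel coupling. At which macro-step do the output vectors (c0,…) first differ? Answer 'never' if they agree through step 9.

[Jacobi] macro 1: S0 reads c0=3 → after 1×micro: -2; S1 reads c0=3 → after 1×micro: 4; S2 reads c1=4 → after 2×micro: 1 ⇒ (c0=-2, c1=4, c2=1)
[Jacobi] macro 2: S0 reads c0=-2 → after 1×micro: 5; S1 reads c0=-2 → after 1×micro: 4; S2 reads c1=4 → after 2×micro: 1 ⇒ (c0=5, c1=4, c2=1)
[Jacobi] macro 3: S0 reads c0=5 → after 1×micro: 4; S1 reads c0=5 → after 1×micro: 3; S2 reads c1=4 → after 2×micro: 1 ⇒ (c0=4, c1=3, c2=1)
[Jacobi] macro 4: S0 reads c0=4 → after 1×micro: 5; S1 reads c0=4 → after 1×micro: 4; S2 reads c1=3 → after 2×micro: 1 ⇒ (c0=5, c1=4, c2=1)
[Jacobi] macro 5: S0 reads c0=5 → after 1×micro: 4; S1 reads c0=5 → after 1×micro: 3; S2 reads c1=4 → after 2×micro: 1 ⇒ (c0=4, c1=3, c2=1)
[Jacobi] macro 6: S0 reads c0=4 → after 1×micro: 5; S1 reads c0=4 → after 1×micro: 4; S2 reads c1=3 → after 2×micro: 1 ⇒ (c0=5, c1=4, c2=1)
[Jacobi] macro 7: S0 reads c0=5 → after 1×micro: 4; S1 reads c0=5 → after 1×micro: 3; S2 reads c1=4 → after 2×micro: 1 ⇒ (c0=4, c1=3, c2=1)
[Jacobi] macro 8: S0 reads c0=4 → after 1×micro: 5; S1 reads c0=4 → after 1×micro: 4; S2 reads c1=3 → after 2×micro: 1 ⇒ (c0=5, c1=4, c2=1)
[Jacobi] macro 9: S0 reads c0=5 → after 1×micro: 4; S1 reads c0=5 → after 1×micro: 3; S2 reads c1=4 → after 2×micro: 1 ⇒ (c0=4, c1=3, c2=1)
[Gauss-Seidel] macro 1: S0 reads c0=3 → after 1×micro: -2; S1 reads c0=-2 → after 1×micro: 4; S2 reads c1=4 → after 2×micro: 1 ⇒ (c0=-2, c1=4, c2=1)
[Gauss-Seidel] macro 2: S0 reads c0=-2 → after 1×micro: 5; S1 reads c0=5 → after 1×micro: 3; S2 reads c1=3 → after 2×micro: 1 ⇒ (c0=5, c1=3, c2=1)
[Gauss-Seidel] macro 3: S0 reads c0=5 → after 1×micro: 4; S1 reads c0=4 → after 1×micro: 4; S2 reads c1=4 → after 2×micro: 1 ⇒ (c0=4, c1=4, c2=1)
[Gauss-Seidel] macro 4: S0 reads c0=4 → after 1×micro: 5; S1 reads c0=5 → after 1×micro: 3; S2 reads c1=3 → after 2×micro: 1 ⇒ (c0=5, c1=3, c2=1)
[Gauss-Seidel] macro 5: S0 reads c0=5 → after 1×micro: 4; S1 reads c0=4 → after 1×micro: 4; S2 reads c1=4 → after 2×micro: 1 ⇒ (c0=4, c1=4, c2=1)
[Gauss-Seidel] macro 6: S0 reads c0=4 → after 1×micro: 5; S1 reads c0=5 → after 1×micro: 3; S2 reads c1=3 → after 2×micro: 1 ⇒ (c0=5, c1=3, c2=1)
[Gauss-Seidel] macro 7: S0 reads c0=5 → after 1×micro: 4; S1 reads c0=4 → after 1×micro: 4; S2 reads c1=4 → after 2×micro: 1 ⇒ (c0=4, c1=4, c2=1)
[Gauss-Seidel] macro 8: S0 reads c0=4 → after 1×micro: 5; S1 reads c0=5 → after 1×micro: 3; S2 reads c1=3 → after 2×micro: 1 ⇒ (c0=5, c1=3, c2=1)
[Gauss-Seidel] macro 9: S0 reads c0=5 → after 1×micro: 4; S1 reads c0=4 → after 1×micro: 4; S2 reads c1=4 → after 2×micro: 1 ⇒ (c0=4, c1=4, c2=1)

first divergence at macro-step: 2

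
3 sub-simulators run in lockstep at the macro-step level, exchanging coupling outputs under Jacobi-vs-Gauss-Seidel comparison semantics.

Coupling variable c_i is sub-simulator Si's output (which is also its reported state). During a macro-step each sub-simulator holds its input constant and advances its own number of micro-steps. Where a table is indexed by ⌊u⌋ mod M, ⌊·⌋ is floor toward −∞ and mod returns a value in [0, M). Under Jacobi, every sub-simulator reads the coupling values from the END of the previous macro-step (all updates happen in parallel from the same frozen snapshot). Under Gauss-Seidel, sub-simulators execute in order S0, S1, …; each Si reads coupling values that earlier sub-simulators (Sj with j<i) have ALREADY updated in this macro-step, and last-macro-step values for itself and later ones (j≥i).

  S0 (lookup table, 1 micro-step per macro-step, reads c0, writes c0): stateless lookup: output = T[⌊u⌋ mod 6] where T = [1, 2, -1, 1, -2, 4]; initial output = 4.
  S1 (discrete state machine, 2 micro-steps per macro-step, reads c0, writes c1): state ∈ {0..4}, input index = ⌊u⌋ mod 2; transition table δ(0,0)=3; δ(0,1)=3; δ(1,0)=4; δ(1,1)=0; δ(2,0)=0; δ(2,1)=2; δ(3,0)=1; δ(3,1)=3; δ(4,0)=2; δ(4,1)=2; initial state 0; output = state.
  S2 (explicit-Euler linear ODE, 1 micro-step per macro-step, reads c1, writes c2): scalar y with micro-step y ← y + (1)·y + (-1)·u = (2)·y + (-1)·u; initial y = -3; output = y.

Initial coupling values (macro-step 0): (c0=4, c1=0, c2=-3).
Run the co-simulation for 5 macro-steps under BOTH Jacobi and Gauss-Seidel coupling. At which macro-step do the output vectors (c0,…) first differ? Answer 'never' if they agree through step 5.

first divergence at macro-step: 1

[Jacobi] macro 1: S0 reads c0=4 → after 1×micro: -2; S1 reads c0=4 → after 2×micro: 1; S2 reads c1=0 → after 1×micro: -6 ⇒ (c0=-2, c1=1, c2=-6)
[Jacobi] macro 2: S0 reads c0=-2 → after 1×micro: -2; S1 reads c0=-2 → after 2×micro: 2; S2 reads c1=1 → after 1×micro: -13 ⇒ (c0=-2, c1=2, c2=-13)
[Jacobi] macro 3: S0 reads c0=-2 → after 1×micro: -2; S1 reads c0=-2 → after 2×micro: 3; S2 reads c1=2 → after 1×micro: -28 ⇒ (c0=-2, c1=3, c2=-28)
[Jacobi] macro 4: S0 reads c0=-2 → after 1×micro: -2; S1 reads c0=-2 → after 2×micro: 4; S2 reads c1=3 → after 1×micro: -59 ⇒ (c0=-2, c1=4, c2=-59)
[Jacobi] macro 5: S0 reads c0=-2 → after 1×micro: -2; S1 reads c0=-2 → after 2×micro: 0; S2 reads c1=4 → after 1×micro: -122 ⇒ (c0=-2, c1=0, c2=-122)
[Gauss-Seidel] macro 1: S0 reads c0=4 → after 1×micro: -2; S1 reads c0=-2 → after 2×micro: 1; S2 reads c1=1 → after 1×micro: -7 ⇒ (c0=-2, c1=1, c2=-7)
[Gauss-Seidel] macro 2: S0 reads c0=-2 → after 1×micro: -2; S1 reads c0=-2 → after 2×micro: 2; S2 reads c1=2 → after 1×micro: -16 ⇒ (c0=-2, c1=2, c2=-16)
[Gauss-Seidel] macro 3: S0 reads c0=-2 → after 1×micro: -2; S1 reads c0=-2 → after 2×micro: 3; S2 reads c1=3 → after 1×micro: -35 ⇒ (c0=-2, c1=3, c2=-35)
[Gauss-Seidel] macro 4: S0 reads c0=-2 → after 1×micro: -2; S1 reads c0=-2 → after 2×micro: 4; S2 reads c1=4 → after 1×micro: -74 ⇒ (c0=-2, c1=4, c2=-74)
[Gauss-Seidel] macro 5: S0 reads c0=-2 → after 1×micro: -2; S1 reads c0=-2 → after 2×micro: 0; S2 reads c1=0 → after 1×micro: -148 ⇒ (c0=-2, c1=0, c2=-148)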